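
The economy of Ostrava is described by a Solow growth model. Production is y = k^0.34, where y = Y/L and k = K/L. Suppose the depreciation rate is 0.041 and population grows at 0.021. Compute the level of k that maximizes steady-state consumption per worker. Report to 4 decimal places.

n + δ = 0.021 + 0.041 = 0.062.
At the golden rule the marginal product of capital equals n+δ: 0.34·k^(0.34−1) = 0.062. Solving, k_gold = (0.34/0.062)^(1/0.66) ≈ 13.1774.

k_gold ≈ 13.1774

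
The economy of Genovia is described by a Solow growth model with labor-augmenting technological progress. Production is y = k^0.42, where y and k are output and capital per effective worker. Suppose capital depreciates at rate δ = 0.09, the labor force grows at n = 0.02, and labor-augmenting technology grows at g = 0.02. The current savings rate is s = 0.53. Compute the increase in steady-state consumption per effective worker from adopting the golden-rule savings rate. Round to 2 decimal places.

Δc ≈ 0.06

The effective depreciation rate is n + g + δ = 0.02 + 0.02 + 0.09 = 0.13.
Current steady state (s = 0.53): k* = (0.53/0.13)^(1/0.58) ≈ 11.2797, y* = 11.2797^0.42 ≈ 2.7667, c* = (1−0.53)·2.7667 ≈ 1.3004.
Maximizing c = f(k) − (n+g+δ)·k gives f'(k) = n+g+δ, i.e. 0.42·k^(0.42−1) = 0.13, so k_gold = (0.42/0.13)^(1/0.58) ≈ 7.5529.
y_gold = 7.5529^0.42 ≈ 2.3378, c_gold = y_gold − 0.13·k_gold ≈ 1.3559.
Gain: Δc = 1.3559 − 1.3004 ≈ 0.0556.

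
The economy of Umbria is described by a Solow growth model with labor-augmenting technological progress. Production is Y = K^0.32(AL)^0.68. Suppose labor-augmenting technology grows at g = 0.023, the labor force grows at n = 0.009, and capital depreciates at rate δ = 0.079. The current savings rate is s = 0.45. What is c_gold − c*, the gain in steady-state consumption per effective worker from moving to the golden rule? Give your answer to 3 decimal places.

Break-even investment rate: n + g + δ = 0.009 + 0.023 + 0.079 = 0.111.
Current steady state (s = 0.45): k* = (0.45/0.111)^(1/0.68) ≈ 7.8335, y* = 7.8335^0.32 ≈ 1.9323, c* = (1−0.45)·1.9323 ≈ 1.0627.
At the golden rule the marginal product of capital equals n+g+δ: 0.32·k^(0.32−1) = 0.111. Solving, k_gold = (0.32/0.111)^(1/0.68) ≈ 4.7448.
y_gold = 4.7448^0.32 ≈ 1.6458, c_gold = y_gold − 0.111·k_gold ≈ 1.1192.
Gain: Δc = 1.1192 − 1.0627 ≈ 0.0564.

Δc ≈ 0.056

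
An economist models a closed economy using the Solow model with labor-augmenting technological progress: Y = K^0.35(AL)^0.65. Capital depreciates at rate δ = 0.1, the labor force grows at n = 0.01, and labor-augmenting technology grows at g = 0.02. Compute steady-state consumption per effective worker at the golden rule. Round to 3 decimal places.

Break-even investment rate: n + g + δ = 0.01 + 0.02 + 0.1 = 0.13.
Setting f'(k) = n+g+δ gives 0.35·k^(0.35−1) = 0.13, hence k_gold = (0.35/0.13)^(1/0.65) ≈ 4.5891.
y_gold = 4.5891^0.35 ≈ 1.7045.
c_gold = y_gold − (n+g+δ)·k_gold = 1.7045 − 0.13·4.5891 ≈ 1.1079.

c_gold ≈ 1.108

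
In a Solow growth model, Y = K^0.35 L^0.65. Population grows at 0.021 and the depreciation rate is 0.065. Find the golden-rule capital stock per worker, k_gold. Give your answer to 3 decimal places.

k_gold ≈ 8.666

n + δ = 0.021 + 0.065 = 0.086.
Maximizing c = f(k) − (n+δ)·k gives f'(k) = n+δ, i.e. 0.35·k^(0.35−1) = 0.086, so k_gold = (0.35/0.086)^(1/0.65) ≈ 8.6656.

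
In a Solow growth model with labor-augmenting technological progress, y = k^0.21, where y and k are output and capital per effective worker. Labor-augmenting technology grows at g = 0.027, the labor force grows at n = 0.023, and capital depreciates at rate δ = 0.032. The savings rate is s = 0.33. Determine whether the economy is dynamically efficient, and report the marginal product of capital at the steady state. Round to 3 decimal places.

Capital per effective worker breaks even when investment replaces (n + g + δ)·k; here n + g + δ = 0.082.
Steady-state k*: s·k^0.21 = 0.082·k gives k* = (0.33/0.082)^(1/0.79) ≈ 5.8270.
MPK = 0.21·5.8270^(-0.79) ≈ 0.0522.
MPK < n+g+δ = 0.082, so the economy is dynamically inefficient (over-saving).

dynamically inefficient; MPK ≈ 0.052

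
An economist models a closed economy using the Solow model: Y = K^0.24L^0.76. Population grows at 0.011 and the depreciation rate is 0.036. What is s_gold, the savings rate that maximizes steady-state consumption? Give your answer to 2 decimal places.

s_gold = 0.24

n + δ = 0.011 + 0.036 = 0.047.
At the golden rule MPK = n+δ, and in any Cobb-Douglas steady state s = (n+δ)·k/y = MPK·k/y = capital's share 0.24.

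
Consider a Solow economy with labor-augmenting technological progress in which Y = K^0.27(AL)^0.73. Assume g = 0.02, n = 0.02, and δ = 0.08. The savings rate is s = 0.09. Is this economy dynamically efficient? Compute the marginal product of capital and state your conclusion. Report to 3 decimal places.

dynamically efficient; MPK ≈ 0.360

n + g + δ = 0.02 + 0.02 + 0.08 = 0.12.
Steady-state k*: s·k^0.27 = 0.12·k gives k* = (0.09/0.12)^(1/0.73) ≈ 0.6743.
MPK = 0.27·0.6743^(-0.73) ≈ 0.3600.
MPK > n+g+δ = 0.12, so the economy is dynamically efficient (under-saving).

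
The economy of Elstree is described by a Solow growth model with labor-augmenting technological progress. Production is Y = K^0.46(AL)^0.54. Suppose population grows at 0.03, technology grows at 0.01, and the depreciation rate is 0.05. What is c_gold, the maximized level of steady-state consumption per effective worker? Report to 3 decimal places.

n + g + δ = 0.03 + 0.01 + 0.05 = 0.09.
At the golden rule the marginal product of capital equals n+g+δ: 0.46·k^(0.46−1) = 0.09. Solving, k_gold = (0.46/0.09)^(1/0.54) ≈ 20.5147.
y_gold = 20.5147^0.46 ≈ 4.0137.
c_gold = y_gold − (n+g+δ)·k_gold = 4.0137 − 0.09·20.5147 ≈ 2.1674.

c_gold ≈ 2.167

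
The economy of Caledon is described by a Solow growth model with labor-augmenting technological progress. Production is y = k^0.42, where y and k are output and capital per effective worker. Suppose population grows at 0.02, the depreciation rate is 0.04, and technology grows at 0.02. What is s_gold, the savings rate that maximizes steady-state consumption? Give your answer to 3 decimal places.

s_gold = 0.420

n + g + δ = 0.02 + 0.02 + 0.04 = 0.08.
At the golden rule MPK = n+g+δ, and in any Cobb-Douglas steady state s = (n+g+δ)·k/y = MPK·k/y = capital's share 0.42.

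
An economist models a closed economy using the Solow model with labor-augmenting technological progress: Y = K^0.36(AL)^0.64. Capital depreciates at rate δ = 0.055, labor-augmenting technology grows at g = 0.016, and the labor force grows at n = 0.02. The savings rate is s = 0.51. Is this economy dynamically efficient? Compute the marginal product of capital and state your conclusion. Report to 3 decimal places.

dynamically inefficient; MPK ≈ 0.064

Break-even investment rate: n + g + δ = 0.02 + 0.016 + 0.055 = 0.091.
Steady-state k*: s·k^0.36 = 0.091·k gives k* = (0.51/0.091)^(1/0.64) ≈ 14.7767.
MPK = 0.36·14.7767^(-0.64) ≈ 0.0642.
MPK < n+g+δ = 0.091, so the economy is dynamically inefficient (over-saving).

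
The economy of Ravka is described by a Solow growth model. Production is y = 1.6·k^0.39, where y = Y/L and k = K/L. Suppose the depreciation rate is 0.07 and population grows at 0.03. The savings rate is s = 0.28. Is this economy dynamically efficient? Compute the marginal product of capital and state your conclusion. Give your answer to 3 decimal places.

n + δ = 0.03 + 0.07 = 0.1.
Steady-state k*: s·A·k^0.39 = 0.1·k gives k* = (0.28·1.6/0.1)^(1/0.61) ≈ 11.6861.
MPK = 0.39·1.6·11.6861^(-0.61) ≈ 0.1393.
MPK > n+δ = 0.1, so the economy is dynamically efficient (under-saving).

dynamically efficient; MPK ≈ 0.139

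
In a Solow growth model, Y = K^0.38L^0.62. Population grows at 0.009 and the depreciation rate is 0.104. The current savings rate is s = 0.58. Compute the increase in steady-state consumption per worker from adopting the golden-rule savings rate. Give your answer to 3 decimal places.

Δc ≈ 0.159

n + δ = 0.009 + 0.104 = 0.113.
Current steady state (s = 0.58): k* = (0.58/0.113)^(1/0.62) ≈ 13.9870, y* = 13.9870^0.38 ≈ 2.7251, c* = (1−0.58)·2.7251 ≈ 1.1445.
Maximizing c = f(k) − (n+δ)·k gives f'(k) = n+δ, i.e. 0.38·k^(0.38−1) = 0.113, so k_gold = (0.38/0.113)^(1/0.62) ≈ 7.0717.
y_gold = 7.0717^0.38 ≈ 2.1029, c_gold = y_gold − 0.113·k_gold ≈ 1.3038.
Gain: Δc = 1.3038 − 1.1445 ≈ 0.1593.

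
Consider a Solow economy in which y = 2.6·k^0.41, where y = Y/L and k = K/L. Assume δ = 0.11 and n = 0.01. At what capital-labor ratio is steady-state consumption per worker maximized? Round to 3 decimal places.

Capital per worker breaks even when investment replaces (n + δ)·k; here n + δ = 0.12.
Setting f'(k) = n+δ gives 0.41·2.6·k^(0.41−1) = 0.12, hence k_gold = (0.41·2.6/0.12)^(1/0.59) ≈ 40.5281.

k_gold ≈ 40.528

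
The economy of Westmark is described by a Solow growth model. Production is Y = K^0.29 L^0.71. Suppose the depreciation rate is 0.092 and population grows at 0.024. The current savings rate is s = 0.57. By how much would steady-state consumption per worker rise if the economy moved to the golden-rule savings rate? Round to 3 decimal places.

Break-even investment rate: n + δ = 0.024 + 0.092 = 0.116.
Current steady state (s = 0.57): k* = (0.57/0.116)^(1/0.71) ≈ 9.4151, y* = 9.4151^0.29 ≈ 1.9161, c* = (1−0.57)·1.9161 ≈ 0.8239.
At the golden rule the marginal product of capital equals n+δ: 0.29·k^(0.29−1) = 0.116. Solving, k_gold = (0.29/0.116)^(1/0.71) ≈ 3.6348.
y_gold = 3.6348^0.29 ≈ 1.4539, c_gold = y_gold − 0.116·k_gold ≈ 1.0323.
Gain: Δc = 1.0323 − 0.8239 ≈ 0.2084.

Δc ≈ 0.208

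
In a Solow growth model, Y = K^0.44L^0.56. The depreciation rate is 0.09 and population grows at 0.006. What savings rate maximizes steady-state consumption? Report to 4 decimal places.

Capital per worker breaks even when investment replaces (n + δ)·k; here n + δ = 0.096.
At the golden rule MPK = n+δ, and in any Cobb-Douglas steady state s = (n+δ)·k/y = MPK·k/y = capital's share 0.44.

s_gold = 0.4400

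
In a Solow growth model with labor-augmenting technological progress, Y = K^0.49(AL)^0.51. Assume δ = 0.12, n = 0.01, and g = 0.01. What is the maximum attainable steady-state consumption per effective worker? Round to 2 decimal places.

c_gold ≈ 1.70

n + g + δ = 0.01 + 0.01 + 0.12 = 0.14.
Maximizing c = f(k) − (n+g+δ)·k gives f'(k) = n+g+δ, i.e. 0.49·k^(0.49−1) = 0.14, so k_gold = (0.49/0.14)^(1/0.51) ≈ 11.6627.
y_gold = 11.6627^0.49 ≈ 3.3322.
c_gold = y_gold − (n+g+δ)·k_gold = 3.3322 − 0.14·11.6627 ≈ 1.6994.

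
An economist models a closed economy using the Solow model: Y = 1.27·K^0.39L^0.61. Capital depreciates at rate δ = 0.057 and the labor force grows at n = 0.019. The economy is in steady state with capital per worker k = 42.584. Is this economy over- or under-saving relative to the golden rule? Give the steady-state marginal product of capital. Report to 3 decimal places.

n + δ = 0.019 + 0.057 = 0.076.
MPK = 0.39·1.27·k^(0.39−1) = 0.39·1.27·42.584^(-0.61) ≈ 0.0502.
MPK < 0.076, so the economy is dynamically inefficient (over-saving).

over-saving; MPK ≈ 0.050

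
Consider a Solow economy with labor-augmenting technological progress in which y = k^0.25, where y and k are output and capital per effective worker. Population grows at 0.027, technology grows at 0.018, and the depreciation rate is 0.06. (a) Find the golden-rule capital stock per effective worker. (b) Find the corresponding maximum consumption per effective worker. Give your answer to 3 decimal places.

Capital per effective worker breaks even when investment replaces (n + g + δ)·k; here n + g + δ = 0.105.
Setting f'(k) = n+g+δ gives 0.25·k^(0.25−1) = 0.105, hence k_gold = (0.25/0.105)^(1/0.75) ≈ 3.1793.
y_gold = 3.1793^0.25 ≈ 1.3353; c_gold = y_gold − 0.105·k_gold ≈ 1.0015.

(a) k_gold ≈ 3.179; (b) c_gold ≈ 1.001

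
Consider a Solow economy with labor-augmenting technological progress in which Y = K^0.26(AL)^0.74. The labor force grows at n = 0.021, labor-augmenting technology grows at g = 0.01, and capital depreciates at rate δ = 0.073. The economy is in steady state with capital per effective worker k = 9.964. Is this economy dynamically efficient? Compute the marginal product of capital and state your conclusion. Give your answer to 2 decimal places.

Capital per effective worker breaks even when investment replaces (n + g + δ)·k; here n + g + δ = 0.104.
MPK = 0.26·k^(0.26−1) = 0.26·9.964^(-0.74) ≈ 0.0474.
MPK < 0.104, so the economy is dynamically inefficient (over-saving).

dynamically inefficient; MPK ≈ 0.05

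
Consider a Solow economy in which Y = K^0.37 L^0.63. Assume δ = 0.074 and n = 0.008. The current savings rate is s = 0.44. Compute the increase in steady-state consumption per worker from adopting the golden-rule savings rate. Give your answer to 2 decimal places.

Capital per worker breaks even when investment replaces (n + δ)·k; here n + δ = 0.082.
Current steady state (s = 0.44): k* = (0.44/0.082)^(1/0.63) ≈ 14.3932, y* = 14.3932^0.37 ≈ 2.6824, c* = (1−0.44)·2.6824 ≈ 1.5021.
Setting f'(k) = n+δ gives 0.37·k^(0.37−1) = 0.082, hence k_gold = (0.37/0.082)^(1/0.63) ≈ 10.9323.
y_gold = 10.9323^0.37 ≈ 2.4228, c_gold = y_gold − 0.082·k_gold ≈ 1.5264.
Gain: Δc = 1.5264 − 1.5021 ≈ 0.0243.

Δc ≈ 0.02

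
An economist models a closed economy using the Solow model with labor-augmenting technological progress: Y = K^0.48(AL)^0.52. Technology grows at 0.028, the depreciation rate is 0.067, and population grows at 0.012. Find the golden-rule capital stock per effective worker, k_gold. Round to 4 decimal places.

n + g + δ = 0.012 + 0.028 + 0.067 = 0.107.
At the golden rule the marginal product of capital equals n+g+δ: 0.48·k^(0.48−1) = 0.107. Solving, k_gold = (0.48/0.107)^(1/0.52) ≈ 17.9297.

k_gold ≈ 17.9297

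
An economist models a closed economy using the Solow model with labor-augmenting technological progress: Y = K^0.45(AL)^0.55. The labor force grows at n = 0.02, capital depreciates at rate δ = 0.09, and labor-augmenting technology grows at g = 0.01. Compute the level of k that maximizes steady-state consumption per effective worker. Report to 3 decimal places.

n + g + δ = 0.02 + 0.01 + 0.09 = 0.12.
Golden rule sets MPK = n+g+δ: 0.45·k^(0.45−1) = 0.12, so k_gold = (0.45/0.12)^(1/0.55) ≈ 11.0584.

k_gold ≈ 11.058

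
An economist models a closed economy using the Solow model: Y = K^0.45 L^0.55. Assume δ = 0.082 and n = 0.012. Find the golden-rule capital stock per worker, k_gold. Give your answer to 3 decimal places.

Capital per worker breaks even when investment replaces (n + δ)·k; here n + δ = 0.094.
Maximizing c = f(k) − (n+δ)·k gives f'(k) = n+δ, i.e. 0.45·k^(0.45−1) = 0.094, so k_gold = (0.45/0.094)^(1/0.55) ≈ 17.2392.

k_gold ≈ 17.239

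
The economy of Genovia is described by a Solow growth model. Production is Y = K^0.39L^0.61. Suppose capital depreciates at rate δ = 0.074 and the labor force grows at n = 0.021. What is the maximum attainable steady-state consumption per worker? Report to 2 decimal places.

The effective depreciation rate is n + δ = 0.021 + 0.074 = 0.095.
Maximizing c = f(k) − (n+δ)·k gives f'(k) = n+δ, i.e. 0.39·k^(0.39−1) = 0.095, so k_gold = (0.39/0.095)^(1/0.61) ≈ 10.1269.
y_gold = 10.1269^0.39 ≈ 2.4668.
c_gold = y_gold − (n+δ)·k_gold = 2.4668 − 0.095·10.1269 ≈ 1.5048.

c_gold ≈ 1.50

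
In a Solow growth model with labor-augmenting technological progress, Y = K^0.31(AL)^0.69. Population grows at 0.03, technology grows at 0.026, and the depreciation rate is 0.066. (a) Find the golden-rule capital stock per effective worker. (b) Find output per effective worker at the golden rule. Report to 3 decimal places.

(a) k_gold ≈ 3.863; (b) y_gold ≈ 1.520

Break-even investment rate: n + g + δ = 0.03 + 0.026 + 0.066 = 0.122.
Maximizing c = f(k) − (n+g+δ)·k gives f'(k) = n+g+δ, i.e. 0.31·k^(0.31−1) = 0.122, so k_gold = (0.31/0.122)^(1/0.69) ≈ 3.8633.
y_gold = 3.8633^0.31 ≈ 1.5204.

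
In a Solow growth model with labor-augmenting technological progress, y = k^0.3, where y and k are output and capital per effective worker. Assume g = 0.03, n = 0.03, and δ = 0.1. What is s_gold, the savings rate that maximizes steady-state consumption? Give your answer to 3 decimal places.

s_gold = 0.300

The effective depreciation rate is n + g + δ = 0.03 + 0.03 + 0.1 = 0.16.
At the golden rule MPK = n+g+δ, and in any Cobb-Douglas steady state s = (n+g+δ)·k/y = MPK·k/y = capital's share 0.3.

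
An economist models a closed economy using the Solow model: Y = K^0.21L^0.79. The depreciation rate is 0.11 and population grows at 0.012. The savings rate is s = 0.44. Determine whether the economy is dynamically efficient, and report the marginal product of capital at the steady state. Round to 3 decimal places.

n + δ = 0.012 + 0.11 = 0.122.
Steady-state k*: s·k^0.21 = 0.122·k gives k* = (0.44/0.122)^(1/0.79) ≈ 5.0720.
MPK = 0.21·5.0720^(-0.79) ≈ 0.0582.
MPK < n+δ = 0.122, so the economy is dynamically inefficient (over-saving).

dynamically inefficient; MPK ≈ 0.058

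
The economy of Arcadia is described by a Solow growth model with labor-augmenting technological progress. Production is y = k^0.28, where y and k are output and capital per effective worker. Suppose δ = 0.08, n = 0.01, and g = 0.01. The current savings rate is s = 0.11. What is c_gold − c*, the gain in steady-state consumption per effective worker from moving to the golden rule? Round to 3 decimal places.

Δc ≈ 0.151

Break-even investment rate: n + g + δ = 0.01 + 0.01 + 0.08 = 0.1.
Current steady state (s = 0.11): k* = (0.11/0.1)^(1/0.72) ≈ 1.1415, y* = 1.1415^0.28 ≈ 1.0378, c* = (1−0.11)·1.0378 ≈ 0.9236.
At the golden rule the marginal product of capital equals n+g+δ: 0.28·k^(0.28−1) = 0.1. Solving, k_gold = (0.28/0.1)^(1/0.72) ≈ 4.1788.
y_gold = 4.1788^0.28 ≈ 1.4924, c_gold = y_gold − 0.1·k_gold ≈ 1.0746.
Gain: Δc = 1.0746 − 0.9236 ≈ 0.1509.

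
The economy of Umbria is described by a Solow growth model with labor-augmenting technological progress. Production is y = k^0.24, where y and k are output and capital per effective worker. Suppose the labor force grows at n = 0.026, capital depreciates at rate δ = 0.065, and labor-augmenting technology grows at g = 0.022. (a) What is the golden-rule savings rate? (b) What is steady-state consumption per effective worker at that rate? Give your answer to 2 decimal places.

(a) s_gold = 0.24; (b) c_gold ≈ 0.96

Break-even investment rate: n + g + δ = 0.026 + 0.022 + 0.065 = 0.113.
For Cobb-Douglas, s_gold equals capital's share: s_gold = 0.24.
Golden rule sets MPK = n+g+δ: 0.24·k^(0.24−1) = 0.113, so k_gold = (0.24/0.113)^(1/0.76) ≈ 2.6943.
y_gold = 2.6943^0.24 ≈ 1.2685; c_gold = (1−0.24)·y_gold ≈ 0.9641.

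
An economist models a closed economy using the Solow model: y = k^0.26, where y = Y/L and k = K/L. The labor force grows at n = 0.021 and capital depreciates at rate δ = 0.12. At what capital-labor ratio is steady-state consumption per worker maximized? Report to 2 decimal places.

k_gold ≈ 2.29

The effective depreciation rate is n + δ = 0.021 + 0.12 = 0.141.
Setting f'(k) = n+δ gives 0.26·k^(0.26−1) = 0.141, hence k_gold = (0.26/0.141)^(1/0.74) ≈ 2.2863.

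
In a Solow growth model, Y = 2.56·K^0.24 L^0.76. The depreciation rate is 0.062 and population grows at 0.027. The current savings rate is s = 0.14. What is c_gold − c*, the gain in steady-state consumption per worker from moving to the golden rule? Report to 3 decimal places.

n + δ = 0.027 + 0.062 = 0.089.
Current steady state (s = 0.14): k* = (0.14·2.56/0.089)^(1/0.76) ≈ 6.2521, y* = 2.56·6.2521^0.24 ≈ 3.9745, c* = (1−0.14)·3.9745 ≈ 3.4181.
At the golden rule the marginal product of capital equals n+δ: 0.24·2.56·k^(0.24−1) = 0.089. Solving, k_gold = (0.24·2.56/0.089)^(1/0.76) ≈ 12.7066.
y_gold = 2.56·12.7066^0.24 ≈ 4.7120, c_gold = y_gold − 0.089·k_gold ≈ 3.5811.
Gain: Δc = 3.5811 − 3.4181 ≈ 0.1630.

Δc ≈ 0.163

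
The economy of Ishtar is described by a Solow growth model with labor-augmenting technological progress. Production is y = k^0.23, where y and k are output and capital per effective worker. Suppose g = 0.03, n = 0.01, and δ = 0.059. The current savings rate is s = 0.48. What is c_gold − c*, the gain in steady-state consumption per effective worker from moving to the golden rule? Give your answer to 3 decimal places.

Δc ≈ 0.157

Break-even investment rate: n + g + δ = 0.01 + 0.03 + 0.059 = 0.099.
Current steady state (s = 0.48): k* = (0.48/0.099)^(1/0.77) ≈ 7.7696, y* = 7.7696^0.23 ≈ 1.6025, c* = (1−0.48)·1.6025 ≈ 0.8333.
Golden rule sets MPK = n+g+δ: 0.23·k^(0.23−1) = 0.099, so k_gold = (0.23/0.099)^(1/0.77) ≈ 2.9884.
y_gold = 2.9884^0.23 ≈ 1.2863, c_gold = y_gold − 0.099·k_gold ≈ 0.9905.
Gain: Δc = 0.9905 − 0.8333 ≈ 0.1572.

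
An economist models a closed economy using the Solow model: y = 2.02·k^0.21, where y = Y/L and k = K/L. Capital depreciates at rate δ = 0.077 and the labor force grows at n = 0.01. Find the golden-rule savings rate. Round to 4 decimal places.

Capital per worker breaks even when investment replaces (n + δ)·k; here n + δ = 0.087.
At the golden rule MPK = n+δ, and in any Cobb-Douglas steady state s = (n+δ)·k/y = MPK·k/y = capital's share 0.21.

s_gold = 0.2100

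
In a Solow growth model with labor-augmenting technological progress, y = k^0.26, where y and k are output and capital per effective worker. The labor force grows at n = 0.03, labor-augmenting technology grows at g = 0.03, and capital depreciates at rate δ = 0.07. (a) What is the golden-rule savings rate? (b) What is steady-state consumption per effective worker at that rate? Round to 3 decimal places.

(a) s_gold = 0.260; (b) c_gold ≈ 0.944

The effective depreciation rate is n + g + δ = 0.03 + 0.03 + 0.07 = 0.13.
For Cobb-Douglas, s_gold equals capital's share: s_gold = 0.26.
At the golden rule the marginal product of capital equals n+g+δ: 0.26·k^(0.26−1) = 0.13. Solving, k_gold = (0.26/0.13)^(1/0.74) ≈ 2.5515.
y_gold = 2.5515^0.26 ≈ 1.2758; c_gold = (1−0.26)·y_gold ≈ 0.9441.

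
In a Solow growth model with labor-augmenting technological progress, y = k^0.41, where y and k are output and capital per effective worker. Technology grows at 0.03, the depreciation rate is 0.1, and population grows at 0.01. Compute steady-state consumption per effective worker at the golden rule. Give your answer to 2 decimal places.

n + g + δ = 0.01 + 0.03 + 0.1 = 0.14.
At the golden rule the marginal product of capital equals n+g+δ: 0.41·k^(0.41−1) = 0.14. Solving, k_gold = (0.41/0.14)^(1/0.59) ≈ 6.1793.
y_gold = 6.1793^0.41 ≈ 2.1100.
c_gold = y_gold − (n+g+δ)·k_gold = 2.1100 − 0.14·6.1793 ≈ 1.2449.

c_gold ≈ 1.24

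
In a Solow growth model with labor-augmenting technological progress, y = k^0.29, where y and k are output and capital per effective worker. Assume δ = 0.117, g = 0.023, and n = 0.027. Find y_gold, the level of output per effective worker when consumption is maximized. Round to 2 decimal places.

y_gold ≈ 1.25

n + g + δ = 0.027 + 0.023 + 0.117 = 0.167.
Golden rule sets MPK = n+g+δ: 0.29·k^(0.29−1) = 0.167, so k_gold = (0.29/0.167)^(1/0.71) ≈ 2.1756.
Output: y_gold = k_gold^0.29 = 2.1756^0.29 ≈ 1.2528.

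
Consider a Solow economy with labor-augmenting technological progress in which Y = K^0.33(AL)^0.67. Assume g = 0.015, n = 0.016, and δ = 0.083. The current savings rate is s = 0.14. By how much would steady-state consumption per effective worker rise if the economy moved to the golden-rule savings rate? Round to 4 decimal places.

Capital per effective worker breaks even when investment replaces (n + g + δ)·k; here n + g + δ = 0.114.
Current steady state (s = 0.14): k* = (0.14/0.114)^(1/0.67) ≈ 1.3588, y* = 1.3588^0.33 ≈ 1.1065, c* = (1−0.14)·1.1065 ≈ 0.9516.
At the golden rule the marginal product of capital equals n+g+δ: 0.33·k^(0.33−1) = 0.114. Solving, k_gold = (0.33/0.114)^(1/0.67) ≈ 4.8862.
y_gold = 4.8862^0.33 ≈ 1.6880, c_gold = y_gold − 0.114·k_gold ≈ 1.1309.
Gain: Δc = 1.1309 − 0.9516 ≈ 0.1793.

Δc ≈ 0.1793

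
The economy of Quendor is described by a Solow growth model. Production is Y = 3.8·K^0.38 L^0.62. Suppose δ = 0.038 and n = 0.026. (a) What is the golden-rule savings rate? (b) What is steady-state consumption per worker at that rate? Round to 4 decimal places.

(a) s_gold = 0.3800; (b) c_gold ≈ 15.9100

Break-even investment rate: n + δ = 0.026 + 0.038 = 0.064.
For Cobb-Douglas, s_gold equals capital's share: s_gold = 0.38.
At the golden rule the marginal product of capital equals n+δ: 0.38·3.8·k^(0.38−1) = 0.064. Solving, k_gold = (0.38·3.8/0.064)^(1/0.62) ≈ 152.3641.
y_gold = 3.8·152.3641^0.38 ≈ 25.6613; c_gold = (1−0.38)·y_gold ≈ 15.9100.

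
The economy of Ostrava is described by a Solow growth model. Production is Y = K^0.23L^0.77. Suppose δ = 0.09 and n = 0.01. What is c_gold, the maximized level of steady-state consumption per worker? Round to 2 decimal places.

The effective depreciation rate is n + δ = 0.01 + 0.09 = 0.1.
Maximizing c = f(k) − (n+δ)·k gives f'(k) = n+δ, i.e. 0.23·k^(0.23−1) = 0.1, so k_gold = (0.23/0.1)^(1/0.77) ≈ 2.9497.
y_gold = 2.9497^0.23 ≈ 1.2825.
c_gold = y_gold − (n+δ)·k_gold = 1.2825 − 0.1·2.9497 ≈ 0.9875.

c_gold ≈ 0.99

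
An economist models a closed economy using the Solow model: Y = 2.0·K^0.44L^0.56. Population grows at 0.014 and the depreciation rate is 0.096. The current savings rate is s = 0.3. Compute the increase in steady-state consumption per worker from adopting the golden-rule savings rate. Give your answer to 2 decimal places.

Δc ≈ 0.43

Capital per worker breaks even when investment replaces (n + δ)·k; here n + δ = 0.11.
Current steady state (s = 0.3): k* = (0.3·2.0/0.11)^(1/0.56) ≈ 20.6843, y* = 2.0·20.6843^0.44 ≈ 7.5842, c* = (1−0.3)·7.5842 ≈ 5.3090.
Golden rule sets MPK = n+δ: 0.44·2.0·k^(0.44−1) = 0.11, so k_gold = (0.44·2.0/0.11)^(1/0.56) ≈ 40.9884.
y_gold = 2.0·40.9884^0.44 ≈ 10.2471, c_gold = y_gold − 0.11·k_gold ≈ 5.7384.
Gain: Δc = 5.7384 − 5.3090 ≈ 0.4294.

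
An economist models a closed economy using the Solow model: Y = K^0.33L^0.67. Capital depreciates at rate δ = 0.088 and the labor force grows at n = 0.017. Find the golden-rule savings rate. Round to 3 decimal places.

s_gold = 0.330

Capital per worker breaks even when investment replaces (n + δ)·k; here n + δ = 0.105.
At the golden rule MPK = n+δ, and in any Cobb-Douglas steady state s = (n+δ)·k/y = MPK·k/y = capital's share 0.33.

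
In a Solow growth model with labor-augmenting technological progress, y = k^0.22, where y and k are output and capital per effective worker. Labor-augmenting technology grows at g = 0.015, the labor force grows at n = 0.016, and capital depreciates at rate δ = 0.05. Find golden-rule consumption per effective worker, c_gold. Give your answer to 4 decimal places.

c_gold ≈ 1.0339

The effective depreciation rate is n + g + δ = 0.016 + 0.015 + 0.05 = 0.081.
Maximizing c = f(k) − (n+g+δ)·k gives f'(k) = n+g+δ, i.e. 0.22·k^(0.22−1) = 0.081, so k_gold = (0.22/0.081)^(1/0.78) ≈ 3.6002.
y_gold = 3.6002^0.22 ≈ 1.3255.
c_gold = y_gold − (n+g+δ)·k_gold = 1.3255 − 0.081·3.6002 ≈ 1.0339.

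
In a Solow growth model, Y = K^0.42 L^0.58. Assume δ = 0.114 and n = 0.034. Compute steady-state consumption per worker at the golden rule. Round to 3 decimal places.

Break-even investment rate: n + δ = 0.034 + 0.114 = 0.148.
At the golden rule the marginal product of capital equals n+δ: 0.42·k^(0.42−1) = 0.148. Solving, k_gold = (0.42/0.148)^(1/0.58) ≈ 6.0397.
y_gold = 6.0397^0.42 ≈ 2.1283.
c_gold = y_gold − (n+δ)·k_gold = 2.1283 − 0.148·6.0397 ≈ 1.2344.

c_gold ≈ 1.234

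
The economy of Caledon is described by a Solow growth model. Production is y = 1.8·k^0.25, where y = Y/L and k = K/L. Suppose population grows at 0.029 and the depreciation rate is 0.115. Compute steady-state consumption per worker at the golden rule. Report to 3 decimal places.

c_gold ≈ 1.974

Break-even investment rate: n + δ = 0.029 + 0.115 = 0.144.
Maximizing c = f(k) − (n+δ)·k gives f'(k) = n+δ, i.e. 0.25·1.8·k^(0.25−1) = 0.144, so k_gold = (0.25·1.8/0.144)^(1/0.75) ≈ 4.5688.
y_gold = 1.8·4.5688^0.25 ≈ 2.6316.
c_gold = y_gold − (n+δ)·k_gold = 2.6316 − 0.144·4.5688 ≈ 1.9737.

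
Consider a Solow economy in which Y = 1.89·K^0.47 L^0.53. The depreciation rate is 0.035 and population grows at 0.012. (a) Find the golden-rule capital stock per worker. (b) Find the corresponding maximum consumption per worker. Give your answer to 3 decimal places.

(a) k_gold ≈ 256.105; (b) c_gold ≈ 13.574

Break-even investment rate: n + δ = 0.012 + 0.035 = 0.047.
Golden rule sets MPK = n+δ: 0.47·1.89·k^(0.47−1) = 0.047, so k_gold = (0.47·1.89/0.047)^(1/0.53) ≈ 256.1053.
y_gold = 1.89·256.1053^0.47 ≈ 25.6105; c_gold = y_gold − 0.047·k_gold ≈ 13.5736.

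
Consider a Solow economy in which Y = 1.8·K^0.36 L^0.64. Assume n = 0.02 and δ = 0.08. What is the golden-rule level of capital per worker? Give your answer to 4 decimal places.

n + δ = 0.02 + 0.08 = 0.1.
Setting f'(k) = n+δ gives 0.36·1.8·k^(0.36−1) = 0.1, hence k_gold = (0.36·1.8/0.1)^(1/0.64) ≈ 18.5390.

k_gold ≈ 18.5390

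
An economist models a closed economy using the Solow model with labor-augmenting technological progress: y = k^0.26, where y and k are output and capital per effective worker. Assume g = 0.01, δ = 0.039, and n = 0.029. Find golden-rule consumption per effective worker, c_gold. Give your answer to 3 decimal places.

c_gold ≈ 1.130

The effective depreciation rate is n + g + δ = 0.029 + 0.01 + 0.039 = 0.078.
At the golden rule the marginal product of capital equals n+g+δ: 0.26·k^(0.26−1) = 0.078. Solving, k_gold = (0.26/0.078)^(1/0.74) ≈ 5.0885.
y_gold = 5.0885^0.26 ≈ 1.5266.
c_gold = y_gold − (n+g+δ)·k_gold = 1.5266 − 0.078·5.0885 ≈ 1.1297.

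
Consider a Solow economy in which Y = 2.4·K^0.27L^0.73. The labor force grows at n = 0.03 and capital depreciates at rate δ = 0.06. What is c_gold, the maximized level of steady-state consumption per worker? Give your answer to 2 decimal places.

The effective depreciation rate is n + δ = 0.03 + 0.06 = 0.09.
Maximizing c = f(k) − (n+δ)·k gives f'(k) = n+δ, i.e. 0.27·2.4·k^(0.27−1) = 0.09, so k_gold = (0.27·2.4/0.09)^(1/0.73) ≈ 14.9427.
y_gold = 2.4·14.9427^0.27 ≈ 4.9809.
c_gold = y_gold − (n+δ)·k_gold = 4.9809 − 0.09·14.9427 ≈ 3.6360.

c_gold ≈ 3.64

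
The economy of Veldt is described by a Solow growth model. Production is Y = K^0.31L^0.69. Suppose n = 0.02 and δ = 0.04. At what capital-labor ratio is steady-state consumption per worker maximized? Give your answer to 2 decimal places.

k_gold ≈ 10.81

Break-even investment rate: n + δ = 0.02 + 0.04 = 0.06.
Maximizing c = f(k) − (n+δ)·k gives f'(k) = n+δ, i.e. 0.31·k^(0.31−1) = 0.06, so k_gold = (0.31/0.06)^(1/0.69) ≈ 10.8053.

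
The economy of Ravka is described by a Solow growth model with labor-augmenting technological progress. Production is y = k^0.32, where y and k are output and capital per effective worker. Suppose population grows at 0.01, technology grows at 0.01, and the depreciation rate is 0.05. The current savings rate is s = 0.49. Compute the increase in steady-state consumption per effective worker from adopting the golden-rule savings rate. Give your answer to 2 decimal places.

Capital per effective worker breaks even when investment replaces (n + g + δ)·k; here n + g + δ = 0.07.
Current steady state (s = 0.49): k* = (0.49/0.07)^(1/0.68) ≈ 17.4901, y* = 17.4901^0.32 ≈ 2.4986, c* = (1−0.49)·2.4986 ≈ 1.2743.
At the golden rule the marginal product of capital equals n+g+δ: 0.32·k^(0.32−1) = 0.07. Solving, k_gold = (0.32/0.07)^(1/0.68) ≈ 9.3468.
y_gold = 9.3468^0.32 ≈ 2.0446, c_gold = y_gold − 0.07·k_gold ≈ 1.3903.
Gain: Δc = 1.3903 − 1.2743 ≈ 0.1161.

Δc ≈ 0.12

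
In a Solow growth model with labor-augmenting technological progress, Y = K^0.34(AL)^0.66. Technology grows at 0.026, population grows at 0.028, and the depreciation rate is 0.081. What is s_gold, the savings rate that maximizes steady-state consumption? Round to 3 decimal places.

s_gold = 0.340

The effective depreciation rate is n + g + δ = 0.028 + 0.026 + 0.081 = 0.135.
At the golden rule MPK = n+g+δ, and in any Cobb-Douglas steady state s = (n+g+δ)·k/y = MPK·k/y = capital's share 0.34.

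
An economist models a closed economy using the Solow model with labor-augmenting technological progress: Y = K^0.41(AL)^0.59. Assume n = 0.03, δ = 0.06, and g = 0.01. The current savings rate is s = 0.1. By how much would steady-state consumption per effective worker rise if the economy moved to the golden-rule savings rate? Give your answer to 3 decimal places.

Δc ≈ 0.673

Break-even investment rate: n + g + δ = 0.03 + 0.01 + 0.06 = 0.1.
Current steady state (s = 0.1): k* = (0.1/0.1)^(1/0.59) ≈ 1.0000, y* = 1.0000^0.41 ≈ 1.0000, c* = (1−0.1)·1.0000 ≈ 0.9000.
Golden rule sets MPK = n+g+δ: 0.41·k^(0.41−1) = 0.1, so k_gold = (0.41/0.1)^(1/0.59) ≈ 10.9299.
y_gold = 10.9299^0.41 ≈ 2.6658, c_gold = y_gold − 0.1·k_gold ≈ 1.5728.
Gain: Δc = 1.5728 − 0.9000 ≈ 0.6728.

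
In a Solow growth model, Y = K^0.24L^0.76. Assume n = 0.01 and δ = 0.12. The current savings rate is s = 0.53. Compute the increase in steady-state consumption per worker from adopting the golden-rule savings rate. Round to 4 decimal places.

Break-even investment rate: n + δ = 0.01 + 0.12 = 0.13.
Current steady state (s = 0.53): k* = (0.53/0.13)^(1/0.76) ≈ 6.3543, y* = 6.3543^0.24 ≈ 1.5586, c* = (1−0.53)·1.5586 ≈ 0.7325.
Maximizing c = f(k) − (n+δ)·k gives f'(k) = n+δ, i.e. 0.24·k^(0.24−1) = 0.13, so k_gold = (0.24/0.13)^(1/0.76) ≈ 2.2405.
y_gold = 2.2405^0.24 ≈ 1.2136, c_gold = y_gold − 0.13·k_gold ≈ 0.9224.
Gain: Δc = 0.9224 − 0.7325 ≈ 0.1898.

Δc ≈ 0.1898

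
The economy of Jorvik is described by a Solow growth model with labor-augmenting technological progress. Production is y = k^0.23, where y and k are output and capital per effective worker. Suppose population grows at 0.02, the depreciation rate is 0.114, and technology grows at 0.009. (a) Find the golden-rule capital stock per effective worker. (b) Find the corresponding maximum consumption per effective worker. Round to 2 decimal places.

(a) k_gold ≈ 1.85; (b) c_gold ≈ 0.89

n + g + δ = 0.02 + 0.009 + 0.114 = 0.143.
Setting f'(k) = n+g+δ gives 0.23·k^(0.23−1) = 0.143, hence k_gold = (0.23/0.143)^(1/0.77) ≈ 1.8537.
y_gold = 1.8537^0.23 ≈ 1.1525; c_gold = y_gold − 0.143·k_gold ≈ 0.8874.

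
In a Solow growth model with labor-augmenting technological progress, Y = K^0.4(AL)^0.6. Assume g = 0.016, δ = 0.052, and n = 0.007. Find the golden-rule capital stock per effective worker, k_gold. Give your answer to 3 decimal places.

k_gold ≈ 16.280

Break-even investment rate: n + g + δ = 0.007 + 0.016 + 0.052 = 0.075.
At the golden rule the marginal product of capital equals n+g+δ: 0.4·k^(0.4−1) = 0.075. Solving, k_gold = (0.4/0.075)^(1/0.6) ≈ 16.2804.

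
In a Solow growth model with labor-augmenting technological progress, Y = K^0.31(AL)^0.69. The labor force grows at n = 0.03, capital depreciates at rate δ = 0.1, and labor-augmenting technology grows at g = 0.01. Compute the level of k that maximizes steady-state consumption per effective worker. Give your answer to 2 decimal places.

Break-even investment rate: n + g + δ = 0.03 + 0.01 + 0.1 = 0.14.
Setting f'(k) = n+g+δ gives 0.31·k^(0.31−1) = 0.14, hence k_gold = (0.31/0.14)^(1/0.69) ≈ 3.1647.

k_gold ≈ 3.16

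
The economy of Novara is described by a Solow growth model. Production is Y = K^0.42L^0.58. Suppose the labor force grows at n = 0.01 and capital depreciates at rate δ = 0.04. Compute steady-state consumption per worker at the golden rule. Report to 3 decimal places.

n + δ = 0.01 + 0.04 = 0.05.
At the golden rule the marginal product of capital equals n+δ: 0.42·k^(0.42−1) = 0.05. Solving, k_gold = (0.42/0.05)^(1/0.58) ≈ 39.2270.
y_gold = 39.2270^0.42 ≈ 4.6699.
c_gold = y_gold − (n+δ)·k_gold = 4.6699 − 0.05·39.2270 ≈ 2.7085.

c_gold ≈ 2.709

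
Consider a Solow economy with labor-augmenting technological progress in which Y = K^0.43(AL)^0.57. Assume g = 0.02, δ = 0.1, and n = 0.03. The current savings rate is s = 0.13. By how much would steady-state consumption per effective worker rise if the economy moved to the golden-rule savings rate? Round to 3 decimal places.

Δc ≈ 0.481

n + g + δ = 0.03 + 0.02 + 0.1 = 0.15.
Current steady state (s = 0.13): k* = (0.13/0.15)^(1/0.57) ≈ 0.7780, y* = 0.7780^0.43 ≈ 0.8977, c* = (1−0.13)·0.8977 ≈ 0.7810.
Golden rule sets MPK = n+g+δ: 0.43·k^(0.43−1) = 0.15, so k_gold = (0.43/0.15)^(1/0.57) ≈ 6.3448.
y_gold = 6.3448^0.43 ≈ 2.2133, c_gold = y_gold − 0.15·k_gold ≈ 1.2616.
Gain: Δc = 1.2616 − 0.7810 ≈ 0.4806.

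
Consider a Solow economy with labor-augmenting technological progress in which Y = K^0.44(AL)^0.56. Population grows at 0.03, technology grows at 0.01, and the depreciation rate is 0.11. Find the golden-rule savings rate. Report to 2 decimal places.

s_gold = 0.44

Break-even investment rate: n + g + δ = 0.03 + 0.01 + 0.11 = 0.15.
At the golden rule MPK = n+g+δ, and in any Cobb-Douglas steady state s = (n+g+δ)·k/y = MPK·k/y = capital's share 0.44.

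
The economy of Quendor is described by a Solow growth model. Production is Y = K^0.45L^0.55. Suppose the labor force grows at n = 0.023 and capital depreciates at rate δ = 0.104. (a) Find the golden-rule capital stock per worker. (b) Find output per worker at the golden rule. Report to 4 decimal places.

(a) k_gold ≈ 9.9753; (b) y_gold ≈ 2.8152

n + δ = 0.023 + 0.104 = 0.127.
At the golden rule the marginal product of capital equals n+δ: 0.45·k^(0.45−1) = 0.127. Solving, k_gold = (0.45/0.127)^(1/0.55) ≈ 9.9753.
y_gold = 9.9753^0.45 ≈ 2.8152.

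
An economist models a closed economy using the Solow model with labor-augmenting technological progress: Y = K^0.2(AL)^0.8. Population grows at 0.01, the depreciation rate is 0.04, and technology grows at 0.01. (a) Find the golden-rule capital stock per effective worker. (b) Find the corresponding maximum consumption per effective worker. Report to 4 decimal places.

(a) k_gold ≈ 4.5040; (b) c_gold ≈ 1.0810

Capital per effective worker breaks even when investment replaces (n + g + δ)·k; here n + g + δ = 0.06.
At the golden rule the marginal product of capital equals n+g+δ: 0.2·k^(0.2−1) = 0.06. Solving, k_gold = (0.2/0.06)^(1/0.8) ≈ 4.5040.
y_gold = 4.5040^0.2 ≈ 1.3512; c_gold = y_gold − 0.06·k_gold ≈ 1.0810.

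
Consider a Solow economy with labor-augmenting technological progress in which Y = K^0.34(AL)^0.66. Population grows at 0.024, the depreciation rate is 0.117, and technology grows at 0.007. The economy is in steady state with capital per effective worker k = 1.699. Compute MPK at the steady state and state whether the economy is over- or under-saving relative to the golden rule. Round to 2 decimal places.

Break-even investment rate: n + g + δ = 0.024 + 0.007 + 0.117 = 0.148.
MPK = 0.34·k^(0.34−1) = 0.34·1.699^(-0.66) ≈ 0.2396.
MPK > 0.148, so the economy is dynamically efficient (under-saving).

under-saving; MPK ≈ 0.24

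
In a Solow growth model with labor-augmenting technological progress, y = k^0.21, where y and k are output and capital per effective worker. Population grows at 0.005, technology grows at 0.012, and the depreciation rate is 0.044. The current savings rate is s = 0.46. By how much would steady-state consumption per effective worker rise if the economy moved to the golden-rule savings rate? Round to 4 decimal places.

Δc ≈ 0.1734

n + g + δ = 0.005 + 0.012 + 0.044 = 0.061.
Current steady state (s = 0.46): k* = (0.46/0.061)^(1/0.79) ≈ 12.9023, y* = 12.9023^0.21 ≈ 1.7110, c* = (1−0.46)·1.7110 ≈ 0.9239.
Setting f'(k) = n+g+δ gives 0.21·k^(0.21−1) = 0.061, hence k_gold = (0.21/0.061)^(1/0.79) ≈ 4.7820.
y_gold = 4.7820^0.21 ≈ 1.3890, c_gold = y_gold − 0.061·k_gold ≈ 1.0973.
Gain: Δc = 1.0973 − 0.9239 ≈ 0.1734.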